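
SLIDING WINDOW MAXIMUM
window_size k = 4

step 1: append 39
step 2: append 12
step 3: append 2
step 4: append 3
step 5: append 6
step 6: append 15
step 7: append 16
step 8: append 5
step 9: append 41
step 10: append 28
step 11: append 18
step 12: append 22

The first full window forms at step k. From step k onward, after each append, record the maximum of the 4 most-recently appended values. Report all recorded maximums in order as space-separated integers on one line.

Answer: 39 12 15 16 16 41 41 41 41

Derivation:
step 1: append 39 -> window=[39] (not full yet)
step 2: append 12 -> window=[39, 12] (not full yet)
step 3: append 2 -> window=[39, 12, 2] (not full yet)
step 4: append 3 -> window=[39, 12, 2, 3] -> max=39
step 5: append 6 -> window=[12, 2, 3, 6] -> max=12
step 6: append 15 -> window=[2, 3, 6, 15] -> max=15
step 7: append 16 -> window=[3, 6, 15, 16] -> max=16
step 8: append 5 -> window=[6, 15, 16, 5] -> max=16
step 9: append 41 -> window=[15, 16, 5, 41] -> max=41
step 10: append 28 -> window=[16, 5, 41, 28] -> max=41
step 11: append 18 -> window=[5, 41, 28, 18] -> max=41
step 12: append 22 -> window=[41, 28, 18, 22] -> max=41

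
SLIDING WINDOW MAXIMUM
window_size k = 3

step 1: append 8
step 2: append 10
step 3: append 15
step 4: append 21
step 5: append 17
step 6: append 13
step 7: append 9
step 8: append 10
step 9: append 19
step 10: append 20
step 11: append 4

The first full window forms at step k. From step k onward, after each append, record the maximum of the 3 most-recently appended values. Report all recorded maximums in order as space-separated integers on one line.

step 1: append 8 -> window=[8] (not full yet)
step 2: append 10 -> window=[8, 10] (not full yet)
step 3: append 15 -> window=[8, 10, 15] -> max=15
step 4: append 21 -> window=[10, 15, 21] -> max=21
step 5: append 17 -> window=[15, 21, 17] -> max=21
step 6: append 13 -> window=[21, 17, 13] -> max=21
step 7: append 9 -> window=[17, 13, 9] -> max=17
step 8: append 10 -> window=[13, 9, 10] -> max=13
step 9: append 19 -> window=[9, 10, 19] -> max=19
step 10: append 20 -> window=[10, 19, 20] -> max=20
step 11: append 4 -> window=[19, 20, 4] -> max=20

Answer: 15 21 21 21 17 13 19 20 20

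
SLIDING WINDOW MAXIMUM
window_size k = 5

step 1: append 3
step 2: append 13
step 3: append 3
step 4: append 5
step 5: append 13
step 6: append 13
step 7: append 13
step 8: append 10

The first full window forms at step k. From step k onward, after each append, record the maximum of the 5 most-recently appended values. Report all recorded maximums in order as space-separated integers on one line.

Answer: 13 13 13 13

Derivation:
step 1: append 3 -> window=[3] (not full yet)
step 2: append 13 -> window=[3, 13] (not full yet)
step 3: append 3 -> window=[3, 13, 3] (not full yet)
step 4: append 5 -> window=[3, 13, 3, 5] (not full yet)
step 5: append 13 -> window=[3, 13, 3, 5, 13] -> max=13
step 6: append 13 -> window=[13, 3, 5, 13, 13] -> max=13
step 7: append 13 -> window=[3, 5, 13, 13, 13] -> max=13
step 8: append 10 -> window=[5, 13, 13, 13, 10] -> max=13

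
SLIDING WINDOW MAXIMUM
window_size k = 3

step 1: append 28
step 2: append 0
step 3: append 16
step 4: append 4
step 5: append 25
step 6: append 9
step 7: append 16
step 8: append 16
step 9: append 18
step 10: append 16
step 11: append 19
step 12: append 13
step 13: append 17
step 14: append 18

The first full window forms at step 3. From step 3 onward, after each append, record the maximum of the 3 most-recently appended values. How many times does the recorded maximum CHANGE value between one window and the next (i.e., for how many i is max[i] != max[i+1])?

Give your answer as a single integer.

step 1: append 28 -> window=[28] (not full yet)
step 2: append 0 -> window=[28, 0] (not full yet)
step 3: append 16 -> window=[28, 0, 16] -> max=28
step 4: append 4 -> window=[0, 16, 4] -> max=16
step 5: append 25 -> window=[16, 4, 25] -> max=25
step 6: append 9 -> window=[4, 25, 9] -> max=25
step 7: append 16 -> window=[25, 9, 16] -> max=25
step 8: append 16 -> window=[9, 16, 16] -> max=16
step 9: append 18 -> window=[16, 16, 18] -> max=18
step 10: append 16 -> window=[16, 18, 16] -> max=18
step 11: append 19 -> window=[18, 16, 19] -> max=19
step 12: append 13 -> window=[16, 19, 13] -> max=19
step 13: append 17 -> window=[19, 13, 17] -> max=19
step 14: append 18 -> window=[13, 17, 18] -> max=18
Recorded maximums: 28 16 25 25 25 16 18 18 19 19 19 18
Changes between consecutive maximums: 6

Answer: 6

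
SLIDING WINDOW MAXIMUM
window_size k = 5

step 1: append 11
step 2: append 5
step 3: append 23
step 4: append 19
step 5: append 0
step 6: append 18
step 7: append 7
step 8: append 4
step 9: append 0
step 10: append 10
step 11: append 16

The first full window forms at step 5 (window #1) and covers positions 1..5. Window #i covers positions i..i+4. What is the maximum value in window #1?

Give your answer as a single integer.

Answer: 23

Derivation:
step 1: append 11 -> window=[11] (not full yet)
step 2: append 5 -> window=[11, 5] (not full yet)
step 3: append 23 -> window=[11, 5, 23] (not full yet)
step 4: append 19 -> window=[11, 5, 23, 19] (not full yet)
step 5: append 0 -> window=[11, 5, 23, 19, 0] -> max=23
Window #1 max = 23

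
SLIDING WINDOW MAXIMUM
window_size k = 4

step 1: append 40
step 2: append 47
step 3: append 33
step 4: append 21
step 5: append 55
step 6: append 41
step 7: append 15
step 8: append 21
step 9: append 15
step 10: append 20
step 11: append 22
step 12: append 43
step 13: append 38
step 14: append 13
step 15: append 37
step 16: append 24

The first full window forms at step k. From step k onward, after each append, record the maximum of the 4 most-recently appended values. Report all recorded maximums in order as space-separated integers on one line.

Answer: 47 55 55 55 55 41 21 22 43 43 43 43 38

Derivation:
step 1: append 40 -> window=[40] (not full yet)
step 2: append 47 -> window=[40, 47] (not full yet)
step 3: append 33 -> window=[40, 47, 33] (not full yet)
step 4: append 21 -> window=[40, 47, 33, 21] -> max=47
step 5: append 55 -> window=[47, 33, 21, 55] -> max=55
step 6: append 41 -> window=[33, 21, 55, 41] -> max=55
step 7: append 15 -> window=[21, 55, 41, 15] -> max=55
step 8: append 21 -> window=[55, 41, 15, 21] -> max=55
step 9: append 15 -> window=[41, 15, 21, 15] -> max=41
step 10: append 20 -> window=[15, 21, 15, 20] -> max=21
step 11: append 22 -> window=[21, 15, 20, 22] -> max=22
step 12: append 43 -> window=[15, 20, 22, 43] -> max=43
step 13: append 38 -> window=[20, 22, 43, 38] -> max=43
step 14: append 13 -> window=[22, 43, 38, 13] -> max=43
step 15: append 37 -> window=[43, 38, 13, 37] -> max=43
step 16: append 24 -> window=[38, 13, 37, 24] -> max=38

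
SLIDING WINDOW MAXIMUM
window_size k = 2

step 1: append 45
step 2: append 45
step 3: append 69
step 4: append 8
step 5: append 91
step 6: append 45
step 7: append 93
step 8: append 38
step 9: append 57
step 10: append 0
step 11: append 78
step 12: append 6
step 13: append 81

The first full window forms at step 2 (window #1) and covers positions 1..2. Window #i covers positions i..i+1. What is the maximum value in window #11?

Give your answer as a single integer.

Answer: 78

Derivation:
step 1: append 45 -> window=[45] (not full yet)
step 2: append 45 -> window=[45, 45] -> max=45
step 3: append 69 -> window=[45, 69] -> max=69
step 4: append 8 -> window=[69, 8] -> max=69
step 5: append 91 -> window=[8, 91] -> max=91
step 6: append 45 -> window=[91, 45] -> max=91
step 7: append 93 -> window=[45, 93] -> max=93
step 8: append 38 -> window=[93, 38] -> max=93
step 9: append 57 -> window=[38, 57] -> max=57
step 10: append 0 -> window=[57, 0] -> max=57
step 11: append 78 -> window=[0, 78] -> max=78
step 12: append 6 -> window=[78, 6] -> max=78
Window #11 max = 78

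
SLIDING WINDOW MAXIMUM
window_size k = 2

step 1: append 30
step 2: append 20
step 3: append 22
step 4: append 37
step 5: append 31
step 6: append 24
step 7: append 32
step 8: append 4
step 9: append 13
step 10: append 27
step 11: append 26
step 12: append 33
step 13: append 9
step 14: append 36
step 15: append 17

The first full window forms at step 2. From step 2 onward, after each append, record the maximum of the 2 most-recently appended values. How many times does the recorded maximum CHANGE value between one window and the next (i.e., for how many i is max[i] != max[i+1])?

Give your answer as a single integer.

Answer: 8

Derivation:
step 1: append 30 -> window=[30] (not full yet)
step 2: append 20 -> window=[30, 20] -> max=30
step 3: append 22 -> window=[20, 22] -> max=22
step 4: append 37 -> window=[22, 37] -> max=37
step 5: append 31 -> window=[37, 31] -> max=37
step 6: append 24 -> window=[31, 24] -> max=31
step 7: append 32 -> window=[24, 32] -> max=32
step 8: append 4 -> window=[32, 4] -> max=32
step 9: append 13 -> window=[4, 13] -> max=13
step 10: append 27 -> window=[13, 27] -> max=27
step 11: append 26 -> window=[27, 26] -> max=27
step 12: append 33 -> window=[26, 33] -> max=33
step 13: append 9 -> window=[33, 9] -> max=33
step 14: append 36 -> window=[9, 36] -> max=36
step 15: append 17 -> window=[36, 17] -> max=36
Recorded maximums: 30 22 37 37 31 32 32 13 27 27 33 33 36 36
Changes between consecutive maximums: 8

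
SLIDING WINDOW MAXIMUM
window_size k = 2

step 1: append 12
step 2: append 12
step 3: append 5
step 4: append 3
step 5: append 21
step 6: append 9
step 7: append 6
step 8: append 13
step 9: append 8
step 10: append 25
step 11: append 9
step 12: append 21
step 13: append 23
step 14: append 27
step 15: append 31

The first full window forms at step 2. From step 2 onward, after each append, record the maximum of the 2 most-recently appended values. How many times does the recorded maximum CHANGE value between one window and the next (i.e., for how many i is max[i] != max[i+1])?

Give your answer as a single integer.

step 1: append 12 -> window=[12] (not full yet)
step 2: append 12 -> window=[12, 12] -> max=12
step 3: append 5 -> window=[12, 5] -> max=12
step 4: append 3 -> window=[5, 3] -> max=5
step 5: append 21 -> window=[3, 21] -> max=21
step 6: append 9 -> window=[21, 9] -> max=21
step 7: append 6 -> window=[9, 6] -> max=9
step 8: append 13 -> window=[6, 13] -> max=13
step 9: append 8 -> window=[13, 8] -> max=13
step 10: append 25 -> window=[8, 25] -> max=25
step 11: append 9 -> window=[25, 9] -> max=25
step 12: append 21 -> window=[9, 21] -> max=21
step 13: append 23 -> window=[21, 23] -> max=23
step 14: append 27 -> window=[23, 27] -> max=27
step 15: append 31 -> window=[27, 31] -> max=31
Recorded maximums: 12 12 5 21 21 9 13 13 25 25 21 23 27 31
Changes between consecutive maximums: 9

Answer: 9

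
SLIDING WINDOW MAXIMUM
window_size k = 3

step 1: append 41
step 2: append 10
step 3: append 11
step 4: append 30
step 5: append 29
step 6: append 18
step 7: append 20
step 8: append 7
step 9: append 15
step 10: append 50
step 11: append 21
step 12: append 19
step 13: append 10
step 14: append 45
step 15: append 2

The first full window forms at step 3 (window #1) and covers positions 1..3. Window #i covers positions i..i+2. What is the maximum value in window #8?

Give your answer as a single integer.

Answer: 50

Derivation:
step 1: append 41 -> window=[41] (not full yet)
step 2: append 10 -> window=[41, 10] (not full yet)
step 3: append 11 -> window=[41, 10, 11] -> max=41
step 4: append 30 -> window=[10, 11, 30] -> max=30
step 5: append 29 -> window=[11, 30, 29] -> max=30
step 6: append 18 -> window=[30, 29, 18] -> max=30
step 7: append 20 -> window=[29, 18, 20] -> max=29
step 8: append 7 -> window=[18, 20, 7] -> max=20
step 9: append 15 -> window=[20, 7, 15] -> max=20
step 10: append 50 -> window=[7, 15, 50] -> max=50
Window #8 max = 50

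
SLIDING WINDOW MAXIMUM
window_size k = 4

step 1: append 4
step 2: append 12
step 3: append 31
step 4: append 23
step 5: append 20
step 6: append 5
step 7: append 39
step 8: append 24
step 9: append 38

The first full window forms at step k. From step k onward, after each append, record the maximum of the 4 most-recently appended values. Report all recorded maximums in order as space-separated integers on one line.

Answer: 31 31 31 39 39 39

Derivation:
step 1: append 4 -> window=[4] (not full yet)
step 2: append 12 -> window=[4, 12] (not full yet)
step 3: append 31 -> window=[4, 12, 31] (not full yet)
step 4: append 23 -> window=[4, 12, 31, 23] -> max=31
step 5: append 20 -> window=[12, 31, 23, 20] -> max=31
step 6: append 5 -> window=[31, 23, 20, 5] -> max=31
step 7: append 39 -> window=[23, 20, 5, 39] -> max=39
step 8: append 24 -> window=[20, 5, 39, 24] -> max=39
step 9: append 38 -> window=[5, 39, 24, 38] -> max=39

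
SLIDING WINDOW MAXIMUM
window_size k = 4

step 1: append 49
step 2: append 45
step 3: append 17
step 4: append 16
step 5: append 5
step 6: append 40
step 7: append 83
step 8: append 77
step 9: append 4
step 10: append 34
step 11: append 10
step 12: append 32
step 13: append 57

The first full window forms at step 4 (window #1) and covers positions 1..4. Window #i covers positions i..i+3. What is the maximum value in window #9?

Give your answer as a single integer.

Answer: 34

Derivation:
step 1: append 49 -> window=[49] (not full yet)
step 2: append 45 -> window=[49, 45] (not full yet)
step 3: append 17 -> window=[49, 45, 17] (not full yet)
step 4: append 16 -> window=[49, 45, 17, 16] -> max=49
step 5: append 5 -> window=[45, 17, 16, 5] -> max=45
step 6: append 40 -> window=[17, 16, 5, 40] -> max=40
step 7: append 83 -> window=[16, 5, 40, 83] -> max=83
step 8: append 77 -> window=[5, 40, 83, 77] -> max=83
step 9: append 4 -> window=[40, 83, 77, 4] -> max=83
step 10: append 34 -> window=[83, 77, 4, 34] -> max=83
step 11: append 10 -> window=[77, 4, 34, 10] -> max=77
step 12: append 32 -> window=[4, 34, 10, 32] -> max=34
Window #9 max = 34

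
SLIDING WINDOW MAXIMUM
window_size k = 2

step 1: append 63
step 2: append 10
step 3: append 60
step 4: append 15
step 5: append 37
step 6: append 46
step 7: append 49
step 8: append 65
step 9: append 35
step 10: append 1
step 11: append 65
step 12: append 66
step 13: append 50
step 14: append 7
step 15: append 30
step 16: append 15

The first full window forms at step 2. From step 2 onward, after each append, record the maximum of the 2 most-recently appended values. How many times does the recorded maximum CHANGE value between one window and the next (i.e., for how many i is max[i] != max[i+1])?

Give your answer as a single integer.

Answer: 10

Derivation:
step 1: append 63 -> window=[63] (not full yet)
step 2: append 10 -> window=[63, 10] -> max=63
step 3: append 60 -> window=[10, 60] -> max=60
step 4: append 15 -> window=[60, 15] -> max=60
step 5: append 37 -> window=[15, 37] -> max=37
step 6: append 46 -> window=[37, 46] -> max=46
step 7: append 49 -> window=[46, 49] -> max=49
step 8: append 65 -> window=[49, 65] -> max=65
step 9: append 35 -> window=[65, 35] -> max=65
step 10: append 1 -> window=[35, 1] -> max=35
step 11: append 65 -> window=[1, 65] -> max=65
step 12: append 66 -> window=[65, 66] -> max=66
step 13: append 50 -> window=[66, 50] -> max=66
step 14: append 7 -> window=[50, 7] -> max=50
step 15: append 30 -> window=[7, 30] -> max=30
step 16: append 15 -> window=[30, 15] -> max=30
Recorded maximums: 63 60 60 37 46 49 65 65 35 65 66 66 50 30 30
Changes between consecutive maximums: 10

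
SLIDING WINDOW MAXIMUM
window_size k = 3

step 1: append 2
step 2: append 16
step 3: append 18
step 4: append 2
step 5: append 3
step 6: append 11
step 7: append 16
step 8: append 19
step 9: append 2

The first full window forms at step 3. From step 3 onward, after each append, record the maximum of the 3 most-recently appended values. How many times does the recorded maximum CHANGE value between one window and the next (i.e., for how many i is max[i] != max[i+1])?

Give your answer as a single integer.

step 1: append 2 -> window=[2] (not full yet)
step 2: append 16 -> window=[2, 16] (not full yet)
step 3: append 18 -> window=[2, 16, 18] -> max=18
step 4: append 2 -> window=[16, 18, 2] -> max=18
step 5: append 3 -> window=[18, 2, 3] -> max=18
step 6: append 11 -> window=[2, 3, 11] -> max=11
step 7: append 16 -> window=[3, 11, 16] -> max=16
step 8: append 19 -> window=[11, 16, 19] -> max=19
step 9: append 2 -> window=[16, 19, 2] -> max=19
Recorded maximums: 18 18 18 11 16 19 19
Changes between consecutive maximums: 3

Answer: 3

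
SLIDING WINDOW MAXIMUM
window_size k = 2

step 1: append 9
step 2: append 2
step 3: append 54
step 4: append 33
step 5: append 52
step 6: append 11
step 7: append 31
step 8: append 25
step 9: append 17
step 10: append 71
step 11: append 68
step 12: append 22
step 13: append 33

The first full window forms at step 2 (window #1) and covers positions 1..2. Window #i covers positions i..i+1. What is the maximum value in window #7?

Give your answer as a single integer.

step 1: append 9 -> window=[9] (not full yet)
step 2: append 2 -> window=[9, 2] -> max=9
step 3: append 54 -> window=[2, 54] -> max=54
step 4: append 33 -> window=[54, 33] -> max=54
step 5: append 52 -> window=[33, 52] -> max=52
step 6: append 11 -> window=[52, 11] -> max=52
step 7: append 31 -> window=[11, 31] -> max=31
step 8: append 25 -> window=[31, 25] -> max=31
Window #7 max = 31

Answer: 31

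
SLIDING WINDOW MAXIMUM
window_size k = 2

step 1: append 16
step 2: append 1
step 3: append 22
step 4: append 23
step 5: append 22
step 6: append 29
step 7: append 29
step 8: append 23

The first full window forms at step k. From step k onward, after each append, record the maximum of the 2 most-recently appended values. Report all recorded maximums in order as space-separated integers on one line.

Answer: 16 22 23 23 29 29 29

Derivation:
step 1: append 16 -> window=[16] (not full yet)
step 2: append 1 -> window=[16, 1] -> max=16
step 3: append 22 -> window=[1, 22] -> max=22
step 4: append 23 -> window=[22, 23] -> max=23
step 5: append 22 -> window=[23, 22] -> max=23
step 6: append 29 -> window=[22, 29] -> max=29
step 7: append 29 -> window=[29, 29] -> max=29
step 8: append 23 -> window=[29, 23] -> max=29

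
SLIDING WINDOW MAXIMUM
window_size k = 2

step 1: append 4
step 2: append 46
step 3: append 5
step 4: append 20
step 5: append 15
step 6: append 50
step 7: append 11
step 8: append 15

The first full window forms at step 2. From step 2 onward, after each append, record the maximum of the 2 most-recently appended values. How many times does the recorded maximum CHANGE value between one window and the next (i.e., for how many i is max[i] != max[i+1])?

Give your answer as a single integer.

Answer: 3

Derivation:
step 1: append 4 -> window=[4] (not full yet)
step 2: append 46 -> window=[4, 46] -> max=46
step 3: append 5 -> window=[46, 5] -> max=46
step 4: append 20 -> window=[5, 20] -> max=20
step 5: append 15 -> window=[20, 15] -> max=20
step 6: append 50 -> window=[15, 50] -> max=50
step 7: append 11 -> window=[50, 11] -> max=50
step 8: append 15 -> window=[11, 15] -> max=15
Recorded maximums: 46 46 20 20 50 50 15
Changes between consecutive maximums: 3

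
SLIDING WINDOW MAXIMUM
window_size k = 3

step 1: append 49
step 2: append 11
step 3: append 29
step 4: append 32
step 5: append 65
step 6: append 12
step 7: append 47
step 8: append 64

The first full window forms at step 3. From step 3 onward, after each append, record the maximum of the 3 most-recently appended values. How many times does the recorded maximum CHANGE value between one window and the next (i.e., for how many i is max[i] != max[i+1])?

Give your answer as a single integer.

step 1: append 49 -> window=[49] (not full yet)
step 2: append 11 -> window=[49, 11] (not full yet)
step 3: append 29 -> window=[49, 11, 29] -> max=49
step 4: append 32 -> window=[11, 29, 32] -> max=32
step 5: append 65 -> window=[29, 32, 65] -> max=65
step 6: append 12 -> window=[32, 65, 12] -> max=65
step 7: append 47 -> window=[65, 12, 47] -> max=65
step 8: append 64 -> window=[12, 47, 64] -> max=64
Recorded maximums: 49 32 65 65 65 64
Changes between consecutive maximums: 3

Answer: 3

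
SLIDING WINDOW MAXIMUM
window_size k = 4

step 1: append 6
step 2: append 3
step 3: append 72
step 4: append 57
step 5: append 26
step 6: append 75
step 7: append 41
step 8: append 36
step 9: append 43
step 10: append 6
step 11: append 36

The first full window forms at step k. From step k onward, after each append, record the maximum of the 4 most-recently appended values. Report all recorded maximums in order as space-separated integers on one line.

Answer: 72 72 75 75 75 75 43 43

Derivation:
step 1: append 6 -> window=[6] (not full yet)
step 2: append 3 -> window=[6, 3] (not full yet)
step 3: append 72 -> window=[6, 3, 72] (not full yet)
step 4: append 57 -> window=[6, 3, 72, 57] -> max=72
step 5: append 26 -> window=[3, 72, 57, 26] -> max=72
step 6: append 75 -> window=[72, 57, 26, 75] -> max=75
step 7: append 41 -> window=[57, 26, 75, 41] -> max=75
step 8: append 36 -> window=[26, 75, 41, 36] -> max=75
step 9: append 43 -> window=[75, 41, 36, 43] -> max=75
step 10: append 6 -> window=[41, 36, 43, 6] -> max=43
step 11: append 36 -> window=[36, 43, 6, 36] -> max=43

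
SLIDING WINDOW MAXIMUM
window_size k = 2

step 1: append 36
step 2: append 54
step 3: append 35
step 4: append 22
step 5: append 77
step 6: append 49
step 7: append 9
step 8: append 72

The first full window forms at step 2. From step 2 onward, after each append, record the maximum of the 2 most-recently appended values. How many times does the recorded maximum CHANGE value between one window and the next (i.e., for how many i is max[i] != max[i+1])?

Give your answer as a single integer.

Answer: 4

Derivation:
step 1: append 36 -> window=[36] (not full yet)
step 2: append 54 -> window=[36, 54] -> max=54
step 3: append 35 -> window=[54, 35] -> max=54
step 4: append 22 -> window=[35, 22] -> max=35
step 5: append 77 -> window=[22, 77] -> max=77
step 6: append 49 -> window=[77, 49] -> max=77
step 7: append 9 -> window=[49, 9] -> max=49
step 8: append 72 -> window=[9, 72] -> max=72
Recorded maximums: 54 54 35 77 77 49 72
Changes between consecutive maximums: 4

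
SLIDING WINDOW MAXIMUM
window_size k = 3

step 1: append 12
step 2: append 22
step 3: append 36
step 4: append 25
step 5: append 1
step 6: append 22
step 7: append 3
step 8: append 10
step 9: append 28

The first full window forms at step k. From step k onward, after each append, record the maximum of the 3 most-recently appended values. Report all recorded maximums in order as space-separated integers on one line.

Answer: 36 36 36 25 22 22 28

Derivation:
step 1: append 12 -> window=[12] (not full yet)
step 2: append 22 -> window=[12, 22] (not full yet)
step 3: append 36 -> window=[12, 22, 36] -> max=36
step 4: append 25 -> window=[22, 36, 25] -> max=36
step 5: append 1 -> window=[36, 25, 1] -> max=36
step 6: append 22 -> window=[25, 1, 22] -> max=25
step 7: append 3 -> window=[1, 22, 3] -> max=22
step 8: append 10 -> window=[22, 3, 10] -> max=22
step 9: append 28 -> window=[3, 10, 28] -> max=28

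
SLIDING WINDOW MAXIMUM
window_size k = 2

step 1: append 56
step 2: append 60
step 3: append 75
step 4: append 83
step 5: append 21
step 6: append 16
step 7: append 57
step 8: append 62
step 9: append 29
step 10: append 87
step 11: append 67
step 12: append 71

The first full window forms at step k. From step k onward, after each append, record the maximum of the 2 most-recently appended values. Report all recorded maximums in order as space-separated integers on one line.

Answer: 60 75 83 83 21 57 62 62 87 87 71

Derivation:
step 1: append 56 -> window=[56] (not full yet)
step 2: append 60 -> window=[56, 60] -> max=60
step 3: append 75 -> window=[60, 75] -> max=75
step 4: append 83 -> window=[75, 83] -> max=83
step 5: append 21 -> window=[83, 21] -> max=83
step 6: append 16 -> window=[21, 16] -> max=21
step 7: append 57 -> window=[16, 57] -> max=57
step 8: append 62 -> window=[57, 62] -> max=62
step 9: append 29 -> window=[62, 29] -> max=62
step 10: append 87 -> window=[29, 87] -> max=87
step 11: append 67 -> window=[87, 67] -> max=87
step 12: append 71 -> window=[67, 71] -> max=71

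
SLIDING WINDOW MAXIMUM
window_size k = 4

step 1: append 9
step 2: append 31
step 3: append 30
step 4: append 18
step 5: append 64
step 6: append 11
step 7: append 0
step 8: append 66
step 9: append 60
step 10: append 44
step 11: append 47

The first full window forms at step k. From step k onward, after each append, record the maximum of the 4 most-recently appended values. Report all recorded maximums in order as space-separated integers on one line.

Answer: 31 64 64 64 66 66 66 66

Derivation:
step 1: append 9 -> window=[9] (not full yet)
step 2: append 31 -> window=[9, 31] (not full yet)
step 3: append 30 -> window=[9, 31, 30] (not full yet)
step 4: append 18 -> window=[9, 31, 30, 18] -> max=31
step 5: append 64 -> window=[31, 30, 18, 64] -> max=64
step 6: append 11 -> window=[30, 18, 64, 11] -> max=64
step 7: append 0 -> window=[18, 64, 11, 0] -> max=64
step 8: append 66 -> window=[64, 11, 0, 66] -> max=66
step 9: append 60 -> window=[11, 0, 66, 60] -> max=66
step 10: append 44 -> window=[0, 66, 60, 44] -> max=66
step 11: append 47 -> window=[66, 60, 44, 47] -> max=66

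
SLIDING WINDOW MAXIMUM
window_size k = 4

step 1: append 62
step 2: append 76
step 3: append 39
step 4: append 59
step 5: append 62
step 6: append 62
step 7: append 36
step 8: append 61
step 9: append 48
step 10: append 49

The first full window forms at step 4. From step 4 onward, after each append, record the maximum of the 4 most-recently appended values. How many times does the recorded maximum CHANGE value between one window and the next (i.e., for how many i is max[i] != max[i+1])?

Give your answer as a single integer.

Answer: 2

Derivation:
step 1: append 62 -> window=[62] (not full yet)
step 2: append 76 -> window=[62, 76] (not full yet)
step 3: append 39 -> window=[62, 76, 39] (not full yet)
step 4: append 59 -> window=[62, 76, 39, 59] -> max=76
step 5: append 62 -> window=[76, 39, 59, 62] -> max=76
step 6: append 62 -> window=[39, 59, 62, 62] -> max=62
step 7: append 36 -> window=[59, 62, 62, 36] -> max=62
step 8: append 61 -> window=[62, 62, 36, 61] -> max=62
step 9: append 48 -> window=[62, 36, 61, 48] -> max=62
step 10: append 49 -> window=[36, 61, 48, 49] -> max=61
Recorded maximums: 76 76 62 62 62 62 61
Changes between consecutive maximums: 2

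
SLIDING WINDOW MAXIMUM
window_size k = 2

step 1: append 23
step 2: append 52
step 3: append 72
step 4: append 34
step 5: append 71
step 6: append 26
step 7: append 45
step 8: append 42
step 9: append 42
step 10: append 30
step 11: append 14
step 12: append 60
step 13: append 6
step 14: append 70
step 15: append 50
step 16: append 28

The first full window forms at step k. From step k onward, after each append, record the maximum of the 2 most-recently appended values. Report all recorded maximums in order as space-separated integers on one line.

step 1: append 23 -> window=[23] (not full yet)
step 2: append 52 -> window=[23, 52] -> max=52
step 3: append 72 -> window=[52, 72] -> max=72
step 4: append 34 -> window=[72, 34] -> max=72
step 5: append 71 -> window=[34, 71] -> max=71
step 6: append 26 -> window=[71, 26] -> max=71
step 7: append 45 -> window=[26, 45] -> max=45
step 8: append 42 -> window=[45, 42] -> max=45
step 9: append 42 -> window=[42, 42] -> max=42
step 10: append 30 -> window=[42, 30] -> max=42
step 11: append 14 -> window=[30, 14] -> max=30
step 12: append 60 -> window=[14, 60] -> max=60
step 13: append 6 -> window=[60, 6] -> max=60
step 14: append 70 -> window=[6, 70] -> max=70
step 15: append 50 -> window=[70, 50] -> max=70
step 16: append 28 -> window=[50, 28] -> max=50

Answer: 52 72 72 71 71 45 45 42 42 30 60 60 70 70 50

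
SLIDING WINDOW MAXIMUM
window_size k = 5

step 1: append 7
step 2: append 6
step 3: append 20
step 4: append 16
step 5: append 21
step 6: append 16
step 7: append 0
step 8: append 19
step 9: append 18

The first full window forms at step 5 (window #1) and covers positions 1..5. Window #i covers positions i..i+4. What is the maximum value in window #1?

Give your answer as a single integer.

Answer: 21

Derivation:
step 1: append 7 -> window=[7] (not full yet)
step 2: append 6 -> window=[7, 6] (not full yet)
step 3: append 20 -> window=[7, 6, 20] (not full yet)
step 4: append 16 -> window=[7, 6, 20, 16] (not full yet)
step 5: append 21 -> window=[7, 6, 20, 16, 21] -> max=21
Window #1 max = 21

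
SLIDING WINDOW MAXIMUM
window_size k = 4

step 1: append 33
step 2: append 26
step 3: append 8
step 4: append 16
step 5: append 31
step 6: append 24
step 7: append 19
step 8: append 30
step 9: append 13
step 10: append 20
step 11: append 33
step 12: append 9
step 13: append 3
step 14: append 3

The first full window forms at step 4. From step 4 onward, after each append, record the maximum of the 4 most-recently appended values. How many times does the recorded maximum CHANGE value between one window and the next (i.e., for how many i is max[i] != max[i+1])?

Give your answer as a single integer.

step 1: append 33 -> window=[33] (not full yet)
step 2: append 26 -> window=[33, 26] (not full yet)
step 3: append 8 -> window=[33, 26, 8] (not full yet)
step 4: append 16 -> window=[33, 26, 8, 16] -> max=33
step 5: append 31 -> window=[26, 8, 16, 31] -> max=31
step 6: append 24 -> window=[8, 16, 31, 24] -> max=31
step 7: append 19 -> window=[16, 31, 24, 19] -> max=31
step 8: append 30 -> window=[31, 24, 19, 30] -> max=31
step 9: append 13 -> window=[24, 19, 30, 13] -> max=30
step 10: append 20 -> window=[19, 30, 13, 20] -> max=30
step 11: append 33 -> window=[30, 13, 20, 33] -> max=33
step 12: append 9 -> window=[13, 20, 33, 9] -> max=33
step 13: append 3 -> window=[20, 33, 9, 3] -> max=33
step 14: append 3 -> window=[33, 9, 3, 3] -> max=33
Recorded maximums: 33 31 31 31 31 30 30 33 33 33 33
Changes between consecutive maximums: 3

Answer: 3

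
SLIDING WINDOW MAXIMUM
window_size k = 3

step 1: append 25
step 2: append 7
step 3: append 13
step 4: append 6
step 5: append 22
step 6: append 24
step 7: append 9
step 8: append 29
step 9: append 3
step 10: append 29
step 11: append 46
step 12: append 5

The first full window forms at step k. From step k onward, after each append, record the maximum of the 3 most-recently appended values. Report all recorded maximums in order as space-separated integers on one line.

Answer: 25 13 22 24 24 29 29 29 46 46

Derivation:
step 1: append 25 -> window=[25] (not full yet)
step 2: append 7 -> window=[25, 7] (not full yet)
step 3: append 13 -> window=[25, 7, 13] -> max=25
step 4: append 6 -> window=[7, 13, 6] -> max=13
step 5: append 22 -> window=[13, 6, 22] -> max=22
step 6: append 24 -> window=[6, 22, 24] -> max=24
step 7: append 9 -> window=[22, 24, 9] -> max=24
step 8: append 29 -> window=[24, 9, 29] -> max=29
step 9: append 3 -> window=[9, 29, 3] -> max=29
step 10: append 29 -> window=[29, 3, 29] -> max=29
step 11: append 46 -> window=[3, 29, 46] -> max=46
step 12: append 5 -> window=[29, 46, 5] -> max=46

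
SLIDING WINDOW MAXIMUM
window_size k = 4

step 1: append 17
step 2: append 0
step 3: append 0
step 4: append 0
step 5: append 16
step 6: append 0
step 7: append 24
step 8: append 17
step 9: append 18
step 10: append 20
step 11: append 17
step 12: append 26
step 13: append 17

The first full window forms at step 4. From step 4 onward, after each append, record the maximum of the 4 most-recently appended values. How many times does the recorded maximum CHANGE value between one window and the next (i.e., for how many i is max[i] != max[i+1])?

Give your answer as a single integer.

Answer: 4

Derivation:
step 1: append 17 -> window=[17] (not full yet)
step 2: append 0 -> window=[17, 0] (not full yet)
step 3: append 0 -> window=[17, 0, 0] (not full yet)
step 4: append 0 -> window=[17, 0, 0, 0] -> max=17
step 5: append 16 -> window=[0, 0, 0, 16] -> max=16
step 6: append 0 -> window=[0, 0, 16, 0] -> max=16
step 7: append 24 -> window=[0, 16, 0, 24] -> max=24
step 8: append 17 -> window=[16, 0, 24, 17] -> max=24
step 9: append 18 -> window=[0, 24, 17, 18] -> max=24
step 10: append 20 -> window=[24, 17, 18, 20] -> max=24
step 11: append 17 -> window=[17, 18, 20, 17] -> max=20
step 12: append 26 -> window=[18, 20, 17, 26] -> max=26
step 13: append 17 -> window=[20, 17, 26, 17] -> max=26
Recorded maximums: 17 16 16 24 24 24 24 20 26 26
Changes between consecutive maximums: 4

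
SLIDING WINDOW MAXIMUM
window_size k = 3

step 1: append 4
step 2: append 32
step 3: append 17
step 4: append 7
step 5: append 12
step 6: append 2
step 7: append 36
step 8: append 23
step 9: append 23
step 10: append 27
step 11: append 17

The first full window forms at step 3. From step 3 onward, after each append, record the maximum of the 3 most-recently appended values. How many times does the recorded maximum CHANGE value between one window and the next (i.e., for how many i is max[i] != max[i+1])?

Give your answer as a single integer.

Answer: 4

Derivation:
step 1: append 4 -> window=[4] (not full yet)
step 2: append 32 -> window=[4, 32] (not full yet)
step 3: append 17 -> window=[4, 32, 17] -> max=32
step 4: append 7 -> window=[32, 17, 7] -> max=32
step 5: append 12 -> window=[17, 7, 12] -> max=17
step 6: append 2 -> window=[7, 12, 2] -> max=12
step 7: append 36 -> window=[12, 2, 36] -> max=36
step 8: append 23 -> window=[2, 36, 23] -> max=36
step 9: append 23 -> window=[36, 23, 23] -> max=36
step 10: append 27 -> window=[23, 23, 27] -> max=27
step 11: append 17 -> window=[23, 27, 17] -> max=27
Recorded maximums: 32 32 17 12 36 36 36 27 27
Changes between consecutive maximums: 4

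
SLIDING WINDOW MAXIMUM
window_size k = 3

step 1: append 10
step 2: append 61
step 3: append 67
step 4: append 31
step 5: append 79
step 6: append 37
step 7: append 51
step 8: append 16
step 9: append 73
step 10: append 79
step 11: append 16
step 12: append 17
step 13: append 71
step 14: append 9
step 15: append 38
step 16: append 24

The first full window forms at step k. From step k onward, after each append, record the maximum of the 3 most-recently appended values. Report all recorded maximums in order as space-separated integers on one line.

Answer: 67 67 79 79 79 51 73 79 79 79 71 71 71 38

Derivation:
step 1: append 10 -> window=[10] (not full yet)
step 2: append 61 -> window=[10, 61] (not full yet)
step 3: append 67 -> window=[10, 61, 67] -> max=67
step 4: append 31 -> window=[61, 67, 31] -> max=67
step 5: append 79 -> window=[67, 31, 79] -> max=79
step 6: append 37 -> window=[31, 79, 37] -> max=79
step 7: append 51 -> window=[79, 37, 51] -> max=79
step 8: append 16 -> window=[37, 51, 16] -> max=51
step 9: append 73 -> window=[51, 16, 73] -> max=73
step 10: append 79 -> window=[16, 73, 79] -> max=79
step 11: append 16 -> window=[73, 79, 16] -> max=79
step 12: append 17 -> window=[79, 16, 17] -> max=79
step 13: append 71 -> window=[16, 17, 71] -> max=71
step 14: append 9 -> window=[17, 71, 9] -> max=71
step 15: append 38 -> window=[71, 9, 38] -> max=71
step 16: append 24 -> window=[9, 38, 24] -> max=38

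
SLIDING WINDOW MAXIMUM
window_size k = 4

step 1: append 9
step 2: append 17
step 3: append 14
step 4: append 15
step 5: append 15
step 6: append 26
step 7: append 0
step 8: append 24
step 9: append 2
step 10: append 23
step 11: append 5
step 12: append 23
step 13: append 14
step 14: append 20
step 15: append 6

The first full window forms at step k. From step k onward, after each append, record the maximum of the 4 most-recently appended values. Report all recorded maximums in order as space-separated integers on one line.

step 1: append 9 -> window=[9] (not full yet)
step 2: append 17 -> window=[9, 17] (not full yet)
step 3: append 14 -> window=[9, 17, 14] (not full yet)
step 4: append 15 -> window=[9, 17, 14, 15] -> max=17
step 5: append 15 -> window=[17, 14, 15, 15] -> max=17
step 6: append 26 -> window=[14, 15, 15, 26] -> max=26
step 7: append 0 -> window=[15, 15, 26, 0] -> max=26
step 8: append 24 -> window=[15, 26, 0, 24] -> max=26
step 9: append 2 -> window=[26, 0, 24, 2] -> max=26
step 10: append 23 -> window=[0, 24, 2, 23] -> max=24
step 11: append 5 -> window=[24, 2, 23, 5] -> max=24
step 12: append 23 -> window=[2, 23, 5, 23] -> max=23
step 13: append 14 -> window=[23, 5, 23, 14] -> max=23
step 14: append 20 -> window=[5, 23, 14, 20] -> max=23
step 15: append 6 -> window=[23, 14, 20, 6] -> max=23

Answer: 17 17 26 26 26 26 24 24 23 23 23 23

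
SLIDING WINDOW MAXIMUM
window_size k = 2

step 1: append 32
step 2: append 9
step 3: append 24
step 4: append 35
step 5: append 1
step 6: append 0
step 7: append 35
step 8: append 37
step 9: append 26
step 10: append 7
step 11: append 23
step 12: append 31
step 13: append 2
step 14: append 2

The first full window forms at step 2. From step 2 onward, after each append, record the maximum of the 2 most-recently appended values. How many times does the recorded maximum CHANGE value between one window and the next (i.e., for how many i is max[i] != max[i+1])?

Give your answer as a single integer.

step 1: append 32 -> window=[32] (not full yet)
step 2: append 9 -> window=[32, 9] -> max=32
step 3: append 24 -> window=[9, 24] -> max=24
step 4: append 35 -> window=[24, 35] -> max=35
step 5: append 1 -> window=[35, 1] -> max=35
step 6: append 0 -> window=[1, 0] -> max=1
step 7: append 35 -> window=[0, 35] -> max=35
step 8: append 37 -> window=[35, 37] -> max=37
step 9: append 26 -> window=[37, 26] -> max=37
step 10: append 7 -> window=[26, 7] -> max=26
step 11: append 23 -> window=[7, 23] -> max=23
step 12: append 31 -> window=[23, 31] -> max=31
step 13: append 2 -> window=[31, 2] -> max=31
step 14: append 2 -> window=[2, 2] -> max=2
Recorded maximums: 32 24 35 35 1 35 37 37 26 23 31 31 2
Changes between consecutive maximums: 9

Answer: 9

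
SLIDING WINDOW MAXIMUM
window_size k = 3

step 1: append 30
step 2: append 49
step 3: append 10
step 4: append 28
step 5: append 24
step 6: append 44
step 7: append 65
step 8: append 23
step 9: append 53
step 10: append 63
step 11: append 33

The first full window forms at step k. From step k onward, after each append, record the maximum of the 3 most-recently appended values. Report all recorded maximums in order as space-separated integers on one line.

step 1: append 30 -> window=[30] (not full yet)
step 2: append 49 -> window=[30, 49] (not full yet)
step 3: append 10 -> window=[30, 49, 10] -> max=49
step 4: append 28 -> window=[49, 10, 28] -> max=49
step 5: append 24 -> window=[10, 28, 24] -> max=28
step 6: append 44 -> window=[28, 24, 44] -> max=44
step 7: append 65 -> window=[24, 44, 65] -> max=65
step 8: append 23 -> window=[44, 65, 23] -> max=65
step 9: append 53 -> window=[65, 23, 53] -> max=65
step 10: append 63 -> window=[23, 53, 63] -> max=63
step 11: append 33 -> window=[53, 63, 33] -> max=63

Answer: 49 49 28 44 65 65 65 63 63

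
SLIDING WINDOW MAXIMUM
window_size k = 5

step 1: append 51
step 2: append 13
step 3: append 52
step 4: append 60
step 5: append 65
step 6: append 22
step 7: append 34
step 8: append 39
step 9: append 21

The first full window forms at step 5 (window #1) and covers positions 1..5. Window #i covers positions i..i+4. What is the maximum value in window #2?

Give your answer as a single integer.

step 1: append 51 -> window=[51] (not full yet)
step 2: append 13 -> window=[51, 13] (not full yet)
step 3: append 52 -> window=[51, 13, 52] (not full yet)
step 4: append 60 -> window=[51, 13, 52, 60] (not full yet)
step 5: append 65 -> window=[51, 13, 52, 60, 65] -> max=65
step 6: append 22 -> window=[13, 52, 60, 65, 22] -> max=65
Window #2 max = 65

Answer: 65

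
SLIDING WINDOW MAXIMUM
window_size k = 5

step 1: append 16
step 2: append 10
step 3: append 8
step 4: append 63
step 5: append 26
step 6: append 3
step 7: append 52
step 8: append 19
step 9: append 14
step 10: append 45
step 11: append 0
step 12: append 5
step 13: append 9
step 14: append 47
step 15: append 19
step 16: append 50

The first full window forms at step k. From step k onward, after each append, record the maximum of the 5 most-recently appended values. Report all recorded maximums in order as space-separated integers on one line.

Answer: 63 63 63 63 52 52 52 45 45 47 47 50

Derivation:
step 1: append 16 -> window=[16] (not full yet)
step 2: append 10 -> window=[16, 10] (not full yet)
step 3: append 8 -> window=[16, 10, 8] (not full yet)
step 4: append 63 -> window=[16, 10, 8, 63] (not full yet)
step 5: append 26 -> window=[16, 10, 8, 63, 26] -> max=63
step 6: append 3 -> window=[10, 8, 63, 26, 3] -> max=63
step 7: append 52 -> window=[8, 63, 26, 3, 52] -> max=63
step 8: append 19 -> window=[63, 26, 3, 52, 19] -> max=63
step 9: append 14 -> window=[26, 3, 52, 19, 14] -> max=52
step 10: append 45 -> window=[3, 52, 19, 14, 45] -> max=52
step 11: append 0 -> window=[52, 19, 14, 45, 0] -> max=52
step 12: append 5 -> window=[19, 14, 45, 0, 5] -> max=45
step 13: append 9 -> window=[14, 45, 0, 5, 9] -> max=45
step 14: append 47 -> window=[45, 0, 5, 9, 47] -> max=47
step 15: append 19 -> window=[0, 5, 9, 47, 19] -> max=47
step 16: append 50 -> window=[5, 9, 47, 19, 50] -> max=50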